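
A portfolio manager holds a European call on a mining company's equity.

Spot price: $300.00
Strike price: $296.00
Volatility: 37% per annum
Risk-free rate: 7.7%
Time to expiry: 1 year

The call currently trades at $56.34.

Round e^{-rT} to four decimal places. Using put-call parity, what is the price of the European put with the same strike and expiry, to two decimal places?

e^(−rT) = e^(−0.077·1) = 0.9259
Put-call parity: C − P = S − K·e^(−rT) = 300 − 296·0.9259 = 300 − 274.0664 = 25.9336
P = C − (C − P) = 56.34 − (25.9336) = 30.4064

$30.41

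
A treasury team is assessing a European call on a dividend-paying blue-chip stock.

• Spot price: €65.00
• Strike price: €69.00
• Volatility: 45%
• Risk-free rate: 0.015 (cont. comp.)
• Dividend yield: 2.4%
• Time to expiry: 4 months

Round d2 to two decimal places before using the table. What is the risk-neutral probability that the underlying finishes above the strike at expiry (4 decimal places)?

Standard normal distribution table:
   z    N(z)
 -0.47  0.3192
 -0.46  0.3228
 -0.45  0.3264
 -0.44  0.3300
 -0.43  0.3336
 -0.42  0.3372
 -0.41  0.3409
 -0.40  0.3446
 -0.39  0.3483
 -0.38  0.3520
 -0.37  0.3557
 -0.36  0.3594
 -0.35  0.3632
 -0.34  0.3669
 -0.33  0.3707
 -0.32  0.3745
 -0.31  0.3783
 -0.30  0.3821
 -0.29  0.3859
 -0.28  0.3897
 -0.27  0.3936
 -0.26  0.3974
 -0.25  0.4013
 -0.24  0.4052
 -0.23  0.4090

σ√T = 0.45 × 0.5774 = 0.2598
d₁ = [ln(65/69) + (0.015 − 0.024 + 0.45²/2)·0.3333] / 0.2598 = [-0.0597 + 0.0307] / 0.2598 = -0.1115 ≈ -0.11
d₂ = d₁ − σ√T = -0.1115 − 0.2598 = -0.3713 ≈ -0.37
Pr(exercise) under Q = N(d₂) = 0.3557

0.3557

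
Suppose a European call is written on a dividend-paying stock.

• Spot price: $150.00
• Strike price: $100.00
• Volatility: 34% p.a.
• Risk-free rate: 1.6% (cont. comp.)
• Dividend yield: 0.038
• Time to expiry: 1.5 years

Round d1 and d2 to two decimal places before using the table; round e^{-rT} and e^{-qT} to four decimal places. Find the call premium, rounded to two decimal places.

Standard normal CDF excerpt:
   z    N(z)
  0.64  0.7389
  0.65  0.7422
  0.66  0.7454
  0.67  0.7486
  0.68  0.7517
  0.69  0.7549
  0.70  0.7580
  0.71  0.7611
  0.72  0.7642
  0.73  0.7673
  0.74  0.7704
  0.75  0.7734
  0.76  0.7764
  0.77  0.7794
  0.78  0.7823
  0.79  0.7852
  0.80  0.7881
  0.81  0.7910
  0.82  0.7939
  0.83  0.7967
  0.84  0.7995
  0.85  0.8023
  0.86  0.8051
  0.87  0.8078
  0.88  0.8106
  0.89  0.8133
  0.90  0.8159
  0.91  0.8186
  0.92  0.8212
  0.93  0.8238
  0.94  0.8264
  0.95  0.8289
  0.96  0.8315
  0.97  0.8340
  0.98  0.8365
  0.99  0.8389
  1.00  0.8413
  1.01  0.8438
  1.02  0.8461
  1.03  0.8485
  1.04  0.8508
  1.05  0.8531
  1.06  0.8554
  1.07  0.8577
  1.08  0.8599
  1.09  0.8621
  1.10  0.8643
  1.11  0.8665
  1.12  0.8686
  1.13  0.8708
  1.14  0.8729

σ√T = 0.34 × 1.2247 = 0.4164
d₁ = [ln(150/100) + (0.016 − 0.038 + 0.34²/2)·1.5] / 0.4164 = [0.4055 + 0.0537] / 0.4164 = 1.1027 ≈ 1.10
d₂ = d₁ − σ√T = 1.1027 − 0.4164 = 0.6863 ≈ 0.69
e^(−qT) = e^(−0.038·1.5) = 0.9446;  e^(−rT) = e^(−0.016·1.5) = 0.9763
C = 150·0.9446·N(1.10) − 100·0.9763·N(0.69) = 150·0.9446·0.8643 − 100·0.9763·0.7549 = 122.4627 − 73.7009 = 48.7618

$48.76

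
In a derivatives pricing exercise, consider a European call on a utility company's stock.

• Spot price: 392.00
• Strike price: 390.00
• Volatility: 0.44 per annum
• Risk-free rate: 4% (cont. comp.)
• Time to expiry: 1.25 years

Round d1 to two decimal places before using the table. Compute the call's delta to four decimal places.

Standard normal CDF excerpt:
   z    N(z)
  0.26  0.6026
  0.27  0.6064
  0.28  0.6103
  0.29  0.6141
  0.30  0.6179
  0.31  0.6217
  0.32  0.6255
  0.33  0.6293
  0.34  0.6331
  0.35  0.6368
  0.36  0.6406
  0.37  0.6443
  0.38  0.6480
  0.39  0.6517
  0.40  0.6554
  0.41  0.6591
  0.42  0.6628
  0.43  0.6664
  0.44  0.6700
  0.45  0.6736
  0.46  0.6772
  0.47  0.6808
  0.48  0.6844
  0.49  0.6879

T = 1.25;  σ√T = 0.4919
d₁ = [ln(392/390) + (0.04 + ½·0.44²)·1.25] / (σ√T) = (0.0051 + 0.1710) / 0.4919 = 0.3580 which rounds to 0.36
N(d₁) = N(0.36) = 0.6406
Δ_call = N(d₁) = 0.6406

0.6406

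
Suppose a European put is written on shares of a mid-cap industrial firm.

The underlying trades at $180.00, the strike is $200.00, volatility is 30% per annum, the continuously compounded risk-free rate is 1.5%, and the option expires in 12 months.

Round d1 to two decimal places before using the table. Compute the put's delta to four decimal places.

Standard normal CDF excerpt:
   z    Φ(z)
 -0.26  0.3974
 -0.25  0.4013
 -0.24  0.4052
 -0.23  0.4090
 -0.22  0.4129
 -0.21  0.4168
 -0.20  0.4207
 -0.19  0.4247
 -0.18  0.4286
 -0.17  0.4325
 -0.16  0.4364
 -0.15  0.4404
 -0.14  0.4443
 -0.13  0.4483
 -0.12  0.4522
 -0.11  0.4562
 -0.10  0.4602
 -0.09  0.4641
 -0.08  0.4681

-0.5596

σ√T = 0.3 × 1.0000 = 0.3000
ln(S/K) + (r + σ²/2)T = ln(180/200) + (0.015 + 0.3²/2)·1 = -0.1054 + 0.0600 = -0.0454
d₁ = -0.0454 / 0.3000 = -0.1512 → -0.15
N(d₁) = N(-0.15) = 0.4404
Δ_put = N(d₁) − 1 = 0.4404 − 1 = -0.5596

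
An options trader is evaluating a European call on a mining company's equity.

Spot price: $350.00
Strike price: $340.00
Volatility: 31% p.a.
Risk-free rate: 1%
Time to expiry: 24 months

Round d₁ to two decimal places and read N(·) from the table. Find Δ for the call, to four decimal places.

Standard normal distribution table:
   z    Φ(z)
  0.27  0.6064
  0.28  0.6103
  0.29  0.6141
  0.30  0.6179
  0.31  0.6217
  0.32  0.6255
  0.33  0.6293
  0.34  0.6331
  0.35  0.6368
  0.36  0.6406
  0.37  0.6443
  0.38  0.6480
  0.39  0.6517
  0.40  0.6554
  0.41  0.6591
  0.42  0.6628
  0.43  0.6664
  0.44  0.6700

0.6293

σ√T = 0.31·√2 = 0.4384
d₁ = [ln(350/340) + (0.01 + 0.31²/2)·2] / 0.4384 = [0.0290 + 0.1161] / 0.4384 = 0.3309 → 0.33
N(d₁) = N(0.33) = 0.6293
Δ_call = N(d₁) = 0.6293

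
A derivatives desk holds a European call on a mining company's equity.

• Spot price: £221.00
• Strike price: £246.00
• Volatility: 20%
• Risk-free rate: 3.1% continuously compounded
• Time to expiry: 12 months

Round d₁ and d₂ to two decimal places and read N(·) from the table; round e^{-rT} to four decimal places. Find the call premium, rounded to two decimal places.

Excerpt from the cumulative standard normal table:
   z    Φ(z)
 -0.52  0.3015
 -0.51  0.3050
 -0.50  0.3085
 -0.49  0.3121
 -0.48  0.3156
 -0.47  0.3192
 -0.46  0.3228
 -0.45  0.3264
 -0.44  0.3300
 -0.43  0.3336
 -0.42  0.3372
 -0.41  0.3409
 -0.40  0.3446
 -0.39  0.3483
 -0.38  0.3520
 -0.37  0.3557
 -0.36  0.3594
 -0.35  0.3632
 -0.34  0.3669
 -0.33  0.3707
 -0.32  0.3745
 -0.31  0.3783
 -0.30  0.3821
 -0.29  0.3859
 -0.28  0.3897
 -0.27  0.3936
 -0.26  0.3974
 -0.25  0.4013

£10.85

σ√T = 0.2 × 1.0000 = 0.2000
d₁ = [ln(221/246) + (0.031 + ½·0.2²)·1] / (σ√T) = (-0.1072 + 0.0510) / 0.2000 = -0.2808 which rounds to -0.28
d₂ = -0.2808 − 0.2000 = -0.4808 which rounds to -0.48
e^(−rT) = e^(−0.031·1) = 0.9695
N(d₁) = N(-0.28) = 0.3897;  N(d₂) = N(-0.48) = 0.3156
C = 221·0.3897 − 246·0.9695·0.3156 = 86.1237 − 75.2697 = 10.8540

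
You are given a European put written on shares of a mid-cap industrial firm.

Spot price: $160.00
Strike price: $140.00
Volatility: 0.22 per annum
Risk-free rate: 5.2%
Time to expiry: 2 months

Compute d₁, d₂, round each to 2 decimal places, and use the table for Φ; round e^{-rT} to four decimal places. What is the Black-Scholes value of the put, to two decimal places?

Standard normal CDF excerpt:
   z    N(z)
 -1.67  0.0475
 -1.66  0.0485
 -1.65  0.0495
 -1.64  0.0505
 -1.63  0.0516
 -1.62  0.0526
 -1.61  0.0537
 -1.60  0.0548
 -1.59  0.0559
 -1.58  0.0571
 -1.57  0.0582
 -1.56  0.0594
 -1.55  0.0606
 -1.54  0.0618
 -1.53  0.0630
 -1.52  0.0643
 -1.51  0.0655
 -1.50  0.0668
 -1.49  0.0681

σ√T = 0.22 × 0.4082 = 0.0898
d₁ = [ln(160/140) + (0.052 + ½·0.22²)·0.1667] / (σ√T) = (0.1335 + 0.0127) / 0.0898 = 1.6281 ≈ 1.63
d₂ = 1.6281 − 0.0898 = 1.5383 ≈ 1.54
exp(−rT) = exp(−0.052·0.1667) = 0.9914
N(−d₂) = N(-1.54) = 0.0618;  N(−d₁) = N(-1.63) = 0.0516
P = 140·0.9914·0.0618 − 160·0.0516 = 8.5776 − 8.2560 = 0.3216

$0.32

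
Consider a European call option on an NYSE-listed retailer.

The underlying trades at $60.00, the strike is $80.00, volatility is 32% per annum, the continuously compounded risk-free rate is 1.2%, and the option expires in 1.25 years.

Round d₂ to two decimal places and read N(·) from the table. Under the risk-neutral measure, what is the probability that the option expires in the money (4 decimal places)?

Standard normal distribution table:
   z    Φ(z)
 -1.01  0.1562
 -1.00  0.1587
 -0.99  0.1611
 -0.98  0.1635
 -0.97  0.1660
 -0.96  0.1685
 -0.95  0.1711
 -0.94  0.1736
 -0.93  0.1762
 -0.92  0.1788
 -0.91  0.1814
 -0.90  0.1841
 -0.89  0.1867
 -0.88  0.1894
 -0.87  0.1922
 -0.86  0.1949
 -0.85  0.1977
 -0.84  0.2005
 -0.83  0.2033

0.1736

σ√T = 0.32·√1.25 = 0.3578
d₁ = [ln(60/80) + (0.012 + ½·0.32²)·1.25] / (σ√T) = (-0.2877 + 0.0790) / 0.3578 = -0.5833 ≈ -0.58
d₂ = -0.5833 − 0.3578 = -0.9411 ≈ -0.94
Risk-neutral Pr[S_T > K] = N(d₂) = N(-0.94) = 0.1736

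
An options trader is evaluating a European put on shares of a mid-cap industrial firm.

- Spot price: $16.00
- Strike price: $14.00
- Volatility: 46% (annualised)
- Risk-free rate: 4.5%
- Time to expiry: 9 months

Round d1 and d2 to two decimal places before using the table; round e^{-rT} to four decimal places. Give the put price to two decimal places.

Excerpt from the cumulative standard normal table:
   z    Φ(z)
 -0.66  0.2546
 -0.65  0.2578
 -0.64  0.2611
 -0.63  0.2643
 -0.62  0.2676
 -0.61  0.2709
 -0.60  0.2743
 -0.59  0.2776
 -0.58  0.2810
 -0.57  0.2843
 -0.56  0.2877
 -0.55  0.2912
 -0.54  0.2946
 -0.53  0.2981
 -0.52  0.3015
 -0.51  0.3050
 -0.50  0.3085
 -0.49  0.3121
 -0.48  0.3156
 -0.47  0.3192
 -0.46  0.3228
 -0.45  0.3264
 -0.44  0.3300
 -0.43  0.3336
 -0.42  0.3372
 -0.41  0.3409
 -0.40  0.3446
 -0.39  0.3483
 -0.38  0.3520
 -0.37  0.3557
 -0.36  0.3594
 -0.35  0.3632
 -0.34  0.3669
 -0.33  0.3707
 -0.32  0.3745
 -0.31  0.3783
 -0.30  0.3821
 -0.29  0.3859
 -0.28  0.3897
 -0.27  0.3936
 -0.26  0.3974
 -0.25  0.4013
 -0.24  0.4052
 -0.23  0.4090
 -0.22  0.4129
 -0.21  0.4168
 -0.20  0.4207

$1.31

T = 0.75;  σ√T = 0.3984
d₁ = [ln(16/14) + (0.045 + ½·0.46²)·0.75] / (σ√T) = (0.1335 + 0.1131) / 0.3984 = 0.6191 which rounds to 0.62
d₂ = 0.6191 − 0.3984 = 0.2207 which rounds to 0.22
exp(−rT) = exp(−0.045·0.75) = 0.9668
P = 14·0.9668·N(-0.22) − 16·N(-0.62) = 14·0.9668·0.4129 − 16·0.2676 = 5.5887 − 4.2816 = 1.3071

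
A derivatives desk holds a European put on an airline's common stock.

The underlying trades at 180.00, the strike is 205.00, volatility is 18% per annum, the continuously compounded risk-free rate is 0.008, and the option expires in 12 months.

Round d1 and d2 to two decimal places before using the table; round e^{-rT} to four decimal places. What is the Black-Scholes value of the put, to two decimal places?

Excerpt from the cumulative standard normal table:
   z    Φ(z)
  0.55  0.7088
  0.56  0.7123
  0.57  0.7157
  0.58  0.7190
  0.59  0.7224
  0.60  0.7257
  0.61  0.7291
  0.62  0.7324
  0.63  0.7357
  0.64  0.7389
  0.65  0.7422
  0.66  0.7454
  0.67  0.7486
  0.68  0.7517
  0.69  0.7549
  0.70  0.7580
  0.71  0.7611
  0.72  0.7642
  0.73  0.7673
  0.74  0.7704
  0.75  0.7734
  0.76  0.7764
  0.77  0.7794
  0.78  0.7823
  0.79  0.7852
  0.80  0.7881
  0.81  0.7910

T = 1;  σ√T = 0.1800
d₁ = [ln(180/205) + (0.008 + ½·0.18²)·1] / (σ√T) = (-0.1301 + 0.0242) / 0.1800 = -0.5881 ≈ -0.59
d₂ = -0.5881 − 0.1800 = -0.7681 ≈ -0.77
exp(−rT) = exp(−0.008·1) = 0.9920
N(−d₂) = N(0.77) = 0.7794;  N(−d₁) = N(0.59) = 0.7224
P = 205·0.9920·0.7794 − 180·0.7224 = 158.4988 − 130.0320 = 28.4668

28.47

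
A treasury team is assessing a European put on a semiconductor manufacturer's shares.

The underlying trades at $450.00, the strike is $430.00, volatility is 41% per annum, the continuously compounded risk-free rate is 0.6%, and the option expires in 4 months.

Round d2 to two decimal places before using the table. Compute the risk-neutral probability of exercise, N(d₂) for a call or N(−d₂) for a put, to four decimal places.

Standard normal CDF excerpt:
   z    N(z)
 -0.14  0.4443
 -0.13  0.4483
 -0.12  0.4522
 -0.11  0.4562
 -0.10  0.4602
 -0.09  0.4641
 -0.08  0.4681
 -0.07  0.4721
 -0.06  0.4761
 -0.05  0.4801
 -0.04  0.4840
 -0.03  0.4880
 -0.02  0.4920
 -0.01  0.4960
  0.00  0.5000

0.4681

σ√T = 0.41·√0.3333 = 0.2367
ln(S/K) + (r + σ²/2)T = ln(450/430) + (0.006 + 0.41²/2)·0.3333 = 0.0455 + 0.0300 = 0.0755
d₁ = 0.0755 / 0.2367 = 0.3189 which rounds to 0.32
d₂ = d₁ − σ√T = 0.3189 − 0.2367 = 0.0821 which rounds to 0.08
Risk-neutral Pr[S_T < K] = N(−d₂) = N(-0.08) = 0.4681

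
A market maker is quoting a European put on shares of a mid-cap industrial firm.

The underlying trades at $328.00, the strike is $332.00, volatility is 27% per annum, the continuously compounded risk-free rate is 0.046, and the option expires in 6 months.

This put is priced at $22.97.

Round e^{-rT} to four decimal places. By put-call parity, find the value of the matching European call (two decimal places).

exp(−rT) = exp(−0.046·0.5) = 0.9773
Put-call parity: C − P = S − K·e^(−rT) = 328 − 332·0.9773 = 328 − 324.4636 = 3.5364
C = P + (C − P) = 22.97 + (3.5364) = 26.5064

$26.51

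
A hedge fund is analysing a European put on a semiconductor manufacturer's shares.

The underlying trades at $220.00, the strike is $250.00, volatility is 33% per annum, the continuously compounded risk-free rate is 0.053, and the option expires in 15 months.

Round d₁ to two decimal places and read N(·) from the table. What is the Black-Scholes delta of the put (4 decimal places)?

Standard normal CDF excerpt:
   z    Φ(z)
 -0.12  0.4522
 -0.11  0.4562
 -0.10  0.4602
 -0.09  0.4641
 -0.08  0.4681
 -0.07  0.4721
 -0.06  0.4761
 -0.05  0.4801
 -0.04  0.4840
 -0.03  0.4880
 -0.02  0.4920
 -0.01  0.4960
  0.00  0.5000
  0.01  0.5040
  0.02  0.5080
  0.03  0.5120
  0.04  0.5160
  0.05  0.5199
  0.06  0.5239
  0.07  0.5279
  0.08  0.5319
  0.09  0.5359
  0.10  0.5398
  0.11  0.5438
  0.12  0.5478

σ√T = 0.33 × 1.1180 = 0.3690
d₁ = [ln(220/250) + (0.053 + ½·0.33²)·1.25] / (σ√T) = (-0.1278 + 0.1343) / 0.3690 = 0.0176 ≈ 0.02
N(d₁) = N(0.02) = 0.5080
Δ_put = N(d₁) − 1 = 0.5080 − 1 = -0.4920

-0.4920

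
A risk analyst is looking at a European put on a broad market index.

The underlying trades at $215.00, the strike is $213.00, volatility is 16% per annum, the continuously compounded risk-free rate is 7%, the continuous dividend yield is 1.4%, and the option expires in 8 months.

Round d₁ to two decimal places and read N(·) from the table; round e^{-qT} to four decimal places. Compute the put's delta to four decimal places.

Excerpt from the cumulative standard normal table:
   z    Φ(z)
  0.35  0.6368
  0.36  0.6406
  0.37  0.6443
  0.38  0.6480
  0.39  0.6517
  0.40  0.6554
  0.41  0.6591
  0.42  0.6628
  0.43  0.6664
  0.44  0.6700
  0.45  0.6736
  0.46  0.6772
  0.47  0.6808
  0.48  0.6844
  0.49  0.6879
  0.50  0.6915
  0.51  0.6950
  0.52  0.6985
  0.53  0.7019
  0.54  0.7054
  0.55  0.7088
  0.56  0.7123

-0.3341

σ√T = 0.16·√0.6667 = 0.1306
d₁ = [ln(215/213) + (0.07 − 0.014 + ½·0.16²)·0.6667] / (σ√T) = (0.0093 + 0.0459) / 0.1306 = 0.4226 ≈ 0.42
N(d₁) = N(0.42) = 0.6628
Δ_put = exp(−qT)·(N(d₁) − 1) = 0.9907·(0.6628 − 1) = -0.3341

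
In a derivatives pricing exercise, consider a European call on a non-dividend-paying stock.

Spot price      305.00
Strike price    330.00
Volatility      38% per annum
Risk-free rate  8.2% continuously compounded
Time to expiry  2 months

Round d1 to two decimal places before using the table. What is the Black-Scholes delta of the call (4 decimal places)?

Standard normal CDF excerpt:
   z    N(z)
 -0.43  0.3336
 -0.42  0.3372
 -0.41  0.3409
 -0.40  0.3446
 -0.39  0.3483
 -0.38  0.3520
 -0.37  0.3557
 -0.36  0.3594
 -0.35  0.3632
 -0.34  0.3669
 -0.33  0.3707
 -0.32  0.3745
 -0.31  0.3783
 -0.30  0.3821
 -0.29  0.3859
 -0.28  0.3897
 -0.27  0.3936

σ√T = 0.38·√0.1667 = 0.1551
d₁ = [ln(305/330) + (0.082 + ½·0.38²)·0.1667] / (σ√T) = (-0.0788 + 0.0257) / 0.1551 = -0.3422 which rounds to -0.34
N(d₁) = N(-0.34) = 0.3669
Δ_call = N(d₁) = 0.3669

0.3669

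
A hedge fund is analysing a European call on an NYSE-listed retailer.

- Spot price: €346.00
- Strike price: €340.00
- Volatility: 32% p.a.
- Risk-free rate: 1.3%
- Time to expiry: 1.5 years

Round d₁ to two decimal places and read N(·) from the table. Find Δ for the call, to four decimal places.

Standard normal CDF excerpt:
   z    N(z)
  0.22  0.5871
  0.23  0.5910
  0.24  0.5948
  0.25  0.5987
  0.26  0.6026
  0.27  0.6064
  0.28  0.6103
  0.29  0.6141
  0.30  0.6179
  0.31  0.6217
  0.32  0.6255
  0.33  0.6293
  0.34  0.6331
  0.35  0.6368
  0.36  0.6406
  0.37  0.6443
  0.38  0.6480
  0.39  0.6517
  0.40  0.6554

0.6141

σ√T = 0.32·√1.5 = 0.3919
d₁ = [ln(346/340) + (0.013 + 0.32²/2)·1.5] / 0.3919 = [0.0175 + 0.0963] / 0.3919 = 0.2903 ≈ 0.29
N(d₁) = N(0.29) = 0.6141
Δ_call = N(d₁) = 0.6141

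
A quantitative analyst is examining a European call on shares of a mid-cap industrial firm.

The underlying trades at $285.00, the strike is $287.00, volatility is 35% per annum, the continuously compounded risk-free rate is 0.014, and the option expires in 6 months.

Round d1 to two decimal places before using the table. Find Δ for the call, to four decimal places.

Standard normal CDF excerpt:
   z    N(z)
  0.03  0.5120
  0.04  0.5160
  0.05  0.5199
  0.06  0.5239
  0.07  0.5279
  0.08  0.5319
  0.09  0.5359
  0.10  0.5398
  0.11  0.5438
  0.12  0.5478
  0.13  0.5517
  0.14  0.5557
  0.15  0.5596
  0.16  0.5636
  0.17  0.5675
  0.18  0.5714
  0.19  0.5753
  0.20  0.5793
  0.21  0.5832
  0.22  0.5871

T = 0.5;  σ√T = 0.2475
d₁ = [ln(285/287) + (0.014 + 0.35²/2)·0.5] / 0.2475 = [-0.0070 + 0.0376] / 0.2475 = 0.1238 ≈ 0.12
N(d₁) = N(0.12) = 0.5478
Δ_call = N(d₁) = 0.5478

0.5478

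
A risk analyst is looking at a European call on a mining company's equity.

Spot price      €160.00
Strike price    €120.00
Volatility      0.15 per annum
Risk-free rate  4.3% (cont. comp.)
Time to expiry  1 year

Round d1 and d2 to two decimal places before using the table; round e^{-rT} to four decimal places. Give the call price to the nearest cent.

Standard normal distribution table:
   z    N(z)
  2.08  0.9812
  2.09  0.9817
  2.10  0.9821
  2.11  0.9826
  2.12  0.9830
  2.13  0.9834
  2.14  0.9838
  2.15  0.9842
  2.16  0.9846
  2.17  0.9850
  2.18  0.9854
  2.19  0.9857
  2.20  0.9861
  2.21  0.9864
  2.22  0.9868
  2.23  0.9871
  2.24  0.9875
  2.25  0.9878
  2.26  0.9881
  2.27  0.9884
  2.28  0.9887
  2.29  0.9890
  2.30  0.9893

T = 1;  σ√T = 0.1500
d₁ = [ln(160/120) + (0.043 + ½·0.15²)·1] / (σ√T) = (0.2877 + 0.0542) / 0.1500 = 2.2795 ⇒ 2.28
d₂ = 2.2795 − 0.1500 = 2.1295 ⇒ 2.13
e^(−rT) = e^(−0.043·1) = 0.9579
C = 160·N(2.28) − 120·0.9579·N(2.13) = 160·0.9887 − 120·0.9579·0.9834 = 158.1920 − 113.0399 = 45.1521

€45.15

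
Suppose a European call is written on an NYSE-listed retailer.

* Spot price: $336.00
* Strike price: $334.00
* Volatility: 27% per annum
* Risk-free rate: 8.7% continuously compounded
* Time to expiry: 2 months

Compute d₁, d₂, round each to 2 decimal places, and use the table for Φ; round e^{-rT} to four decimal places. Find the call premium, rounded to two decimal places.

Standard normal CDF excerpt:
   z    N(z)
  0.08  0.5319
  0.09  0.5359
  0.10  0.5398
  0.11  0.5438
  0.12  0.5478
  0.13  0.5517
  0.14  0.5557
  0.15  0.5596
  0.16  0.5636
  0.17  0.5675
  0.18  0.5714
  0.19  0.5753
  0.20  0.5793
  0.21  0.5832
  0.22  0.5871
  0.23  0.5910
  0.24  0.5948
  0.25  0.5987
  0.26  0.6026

$18.24

σ√T = 0.27 × 0.4082 = 0.1102
ln(S/K) + (r + σ²/2)T = ln(336/334) + (0.087 + 0.27²/2)·0.1667 = 0.0060 + 0.0206 = 0.0265
d₁ = 0.0265 / 0.1102 = 0.2408 ⇒ 0.24
d₂ = d₁ − σ√T = 0.2408 − 0.1102 = 0.1306 ⇒ 0.13
exp(−rT) = exp(−0.087·0.1667) = 0.9856
C = 336·N(0.24) − 334·0.9856·N(0.13) = 336·0.5948 − 334·0.9856·0.5517 = 199.8528 − 181.6143 = 18.2385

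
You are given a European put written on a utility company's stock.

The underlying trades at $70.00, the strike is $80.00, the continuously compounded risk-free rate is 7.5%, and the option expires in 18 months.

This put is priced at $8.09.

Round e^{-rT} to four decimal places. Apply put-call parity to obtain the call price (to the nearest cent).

$6.60

exp(−rT) = exp(−0.075·1.5) = 0.8936
Put-call parity: C − P = S − K·e^(−rT) = 70 − 80·0.8936 = 70 − 71.4880 = -1.4880
C = P + (C − P) = 8.09 + (-1.4880) = 6.6020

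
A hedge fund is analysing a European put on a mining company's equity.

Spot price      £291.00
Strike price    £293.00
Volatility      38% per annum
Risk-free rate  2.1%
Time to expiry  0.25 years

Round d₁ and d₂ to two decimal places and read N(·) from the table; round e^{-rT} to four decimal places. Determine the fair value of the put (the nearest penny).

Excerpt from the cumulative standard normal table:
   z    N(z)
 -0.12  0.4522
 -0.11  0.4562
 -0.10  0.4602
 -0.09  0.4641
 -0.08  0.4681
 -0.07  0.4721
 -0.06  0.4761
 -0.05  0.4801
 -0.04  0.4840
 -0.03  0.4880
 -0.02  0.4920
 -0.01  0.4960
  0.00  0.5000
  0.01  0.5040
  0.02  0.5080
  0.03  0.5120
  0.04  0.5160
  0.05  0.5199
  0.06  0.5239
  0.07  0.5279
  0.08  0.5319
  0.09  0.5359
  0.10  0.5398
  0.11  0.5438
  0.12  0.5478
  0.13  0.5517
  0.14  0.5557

σ√T = 0.38·√0.25 = 0.1900
d₁ = [ln(291/293) + (0.021 + ½·0.38²)·0.25] / (σ√T) = (-0.0068 + 0.0233) / 0.1900 = 0.0866 ≈ 0.09
d₂ = 0.0866 − 0.1900 = -0.1034 ≈ -0.10
e^(−rT) = e^(−0.021·0.25) = 0.9948
N(−d₂) = N(0.10) = 0.5398;  N(−d₁) = N(-0.09) = 0.4641
P = 293·0.9948·0.5398 − 291·0.4641 = 157.3390 − 135.0531 = 22.2859

£22.29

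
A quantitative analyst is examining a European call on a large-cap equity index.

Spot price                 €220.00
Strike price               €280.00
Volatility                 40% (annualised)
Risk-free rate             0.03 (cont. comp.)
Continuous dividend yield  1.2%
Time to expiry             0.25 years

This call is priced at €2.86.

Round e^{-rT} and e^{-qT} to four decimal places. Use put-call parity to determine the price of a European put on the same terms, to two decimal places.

€61.42

exp(−qT) = exp(−0.012·0.25) = 0.9970;  exp(−rT) = exp(−0.03·0.25) = 0.9925
Put-call parity: C − P = S·e^(−qT) − K·e^(−rT) = 220·0.9970 − 280·0.9925 = 219.3400 − 277.9000 = -58.5600
P = C − (C − P) = 2.86 − (-58.5600) = 61.4200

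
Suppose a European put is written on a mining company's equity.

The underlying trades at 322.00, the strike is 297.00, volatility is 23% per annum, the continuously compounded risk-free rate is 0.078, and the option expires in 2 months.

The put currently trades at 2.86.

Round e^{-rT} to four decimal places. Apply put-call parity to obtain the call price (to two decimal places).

31.69

e^(−rT) = e^(−0.078·0.1667) = 0.9871
Put-call parity: C − P = S − K·e^(−rT) = 322 − 297·0.9871 = 322 − 293.1687 = 28.8313
C = P + (C − P) = 2.86 + (28.8313) = 31.6913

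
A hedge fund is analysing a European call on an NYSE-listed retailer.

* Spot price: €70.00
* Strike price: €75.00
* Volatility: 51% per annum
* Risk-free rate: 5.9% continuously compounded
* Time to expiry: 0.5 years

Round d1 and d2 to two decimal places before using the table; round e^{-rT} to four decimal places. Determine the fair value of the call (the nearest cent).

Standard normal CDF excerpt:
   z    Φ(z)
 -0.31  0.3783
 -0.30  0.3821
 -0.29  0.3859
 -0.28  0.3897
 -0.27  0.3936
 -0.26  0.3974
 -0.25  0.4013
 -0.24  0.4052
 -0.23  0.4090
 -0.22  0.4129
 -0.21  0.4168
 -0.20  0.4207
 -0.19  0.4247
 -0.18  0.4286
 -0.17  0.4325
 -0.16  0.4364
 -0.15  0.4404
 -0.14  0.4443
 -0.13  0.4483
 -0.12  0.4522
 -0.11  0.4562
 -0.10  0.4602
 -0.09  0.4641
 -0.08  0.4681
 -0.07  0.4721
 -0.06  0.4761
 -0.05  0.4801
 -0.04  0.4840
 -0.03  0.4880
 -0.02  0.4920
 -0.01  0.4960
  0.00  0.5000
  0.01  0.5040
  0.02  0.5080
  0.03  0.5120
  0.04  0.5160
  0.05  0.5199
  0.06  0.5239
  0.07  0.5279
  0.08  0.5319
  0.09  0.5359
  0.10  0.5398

σ√T = 0.51·√0.5 = 0.3606
d₁ = [ln(70/75) + (0.059 + 0.51²/2)·0.5] / 0.3606 = [-0.0690 + 0.0945] / 0.3606 = 0.0708 → 0.07
d₂ = d₁ − σ√T = 0.0708 − 0.3606 = -0.2898 → -0.29
e^(−rT) = e^(−0.059·0.5) = 0.9709
N(d₁) = N(0.07) = 0.5279;  N(d₂) = N(-0.29) = 0.3859
C = 70·0.5279 − 75·0.9709·0.3859 = 36.9530 − 28.1003 = 8.8527

€8.85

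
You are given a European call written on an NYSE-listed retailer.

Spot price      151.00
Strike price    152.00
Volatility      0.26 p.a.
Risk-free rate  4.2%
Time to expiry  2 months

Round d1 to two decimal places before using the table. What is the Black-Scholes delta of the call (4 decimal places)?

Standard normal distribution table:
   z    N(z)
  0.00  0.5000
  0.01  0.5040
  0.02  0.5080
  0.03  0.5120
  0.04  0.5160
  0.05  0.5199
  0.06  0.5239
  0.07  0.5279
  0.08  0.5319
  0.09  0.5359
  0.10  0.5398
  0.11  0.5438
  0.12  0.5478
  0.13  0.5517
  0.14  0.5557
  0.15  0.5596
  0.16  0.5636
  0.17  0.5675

σ√T = 0.26 × 0.4082 = 0.1061
d₁ = [ln(151/152) + (0.042 + ½·0.26²)·0.1667] / (σ√T) = (-0.0066 + 0.0126) / 0.1061 = 0.0568 ≈ 0.06
N(d₁) = N(0.06) = 0.5239
Δ_call = N(d₁) = 0.5239

0.5239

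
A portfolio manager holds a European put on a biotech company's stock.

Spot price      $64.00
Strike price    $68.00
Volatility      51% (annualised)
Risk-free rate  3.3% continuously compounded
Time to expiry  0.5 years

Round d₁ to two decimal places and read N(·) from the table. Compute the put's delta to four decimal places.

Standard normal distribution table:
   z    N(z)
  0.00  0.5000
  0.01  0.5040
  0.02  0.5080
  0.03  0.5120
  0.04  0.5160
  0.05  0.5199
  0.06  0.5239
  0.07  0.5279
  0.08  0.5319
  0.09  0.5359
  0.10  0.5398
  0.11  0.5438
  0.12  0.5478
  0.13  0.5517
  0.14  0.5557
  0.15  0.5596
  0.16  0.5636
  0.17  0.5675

T = 0.5;  σ√T = 0.3606
d₁ = [ln(64/68) + (0.033 + 0.51²/2)·0.5] / 0.3606 = [-0.0606 + 0.0815] / 0.3606 = 0.0580 which rounds to 0.06
N(d₁) = N(0.06) = 0.5239
Δ_put = N(d₁) − 1 = 0.5239 − 1 = -0.4761

-0.4761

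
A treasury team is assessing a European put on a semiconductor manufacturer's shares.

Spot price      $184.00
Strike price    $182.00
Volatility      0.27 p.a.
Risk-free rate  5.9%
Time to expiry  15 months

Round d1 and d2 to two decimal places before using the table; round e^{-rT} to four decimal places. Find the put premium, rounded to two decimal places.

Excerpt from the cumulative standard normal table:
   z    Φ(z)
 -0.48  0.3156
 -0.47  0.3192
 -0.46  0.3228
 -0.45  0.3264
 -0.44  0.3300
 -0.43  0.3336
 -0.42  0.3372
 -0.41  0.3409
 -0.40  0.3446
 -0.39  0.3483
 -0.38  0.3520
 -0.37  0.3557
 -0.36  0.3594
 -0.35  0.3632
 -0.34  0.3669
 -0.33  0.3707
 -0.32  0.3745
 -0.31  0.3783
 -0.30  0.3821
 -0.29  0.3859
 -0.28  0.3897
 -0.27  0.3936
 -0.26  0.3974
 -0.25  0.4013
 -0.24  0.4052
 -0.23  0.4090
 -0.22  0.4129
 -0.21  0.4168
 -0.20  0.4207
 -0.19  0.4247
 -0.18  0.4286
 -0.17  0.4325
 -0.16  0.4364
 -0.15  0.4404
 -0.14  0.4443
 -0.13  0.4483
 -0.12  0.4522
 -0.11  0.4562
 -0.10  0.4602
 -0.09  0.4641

$14.41

σ√T = 0.27 × 1.1180 = 0.3019
d₁ = [ln(184/182) + (0.059 + 0.27²/2)·1.25] / 0.3019 = [0.0109 + 0.1193] / 0.3019 = 0.4315 ≈ 0.43
d₂ = d₁ − σ√T = 0.4315 − 0.3019 = 0.1296 ≈ 0.13
e^(−rT) = e^(−0.059·1.25) = 0.9289
P = 182·0.9289·N(-0.13) − 184·N(-0.43) = 182·0.9289·0.4483 − 184·0.3336 = 75.7895 − 61.3824 = 14.4071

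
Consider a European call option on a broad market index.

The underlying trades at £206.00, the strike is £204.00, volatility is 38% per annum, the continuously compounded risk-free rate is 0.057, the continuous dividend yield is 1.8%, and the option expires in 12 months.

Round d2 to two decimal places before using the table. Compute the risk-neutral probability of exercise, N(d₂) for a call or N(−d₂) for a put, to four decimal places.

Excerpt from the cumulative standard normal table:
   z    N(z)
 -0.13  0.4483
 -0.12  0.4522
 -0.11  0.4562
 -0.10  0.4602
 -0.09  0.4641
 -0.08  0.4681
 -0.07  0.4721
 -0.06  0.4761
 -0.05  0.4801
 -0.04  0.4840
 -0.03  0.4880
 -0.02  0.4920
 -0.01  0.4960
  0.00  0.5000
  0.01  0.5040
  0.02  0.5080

T = 1;  σ√T = 0.3800
d₁ = [ln(206/204) + (0.057 − 0.018 + 0.38²/2)·1] / 0.3800 = [0.0098 + 0.1112] / 0.3800 = 0.3183 ⇒ 0.32
d₂ = d₁ − σ√T = 0.3183 − 0.3800 = -0.0617 ⇒ -0.06
Pr(exercise) under Q = N(d₂) = 0.4761

0.4761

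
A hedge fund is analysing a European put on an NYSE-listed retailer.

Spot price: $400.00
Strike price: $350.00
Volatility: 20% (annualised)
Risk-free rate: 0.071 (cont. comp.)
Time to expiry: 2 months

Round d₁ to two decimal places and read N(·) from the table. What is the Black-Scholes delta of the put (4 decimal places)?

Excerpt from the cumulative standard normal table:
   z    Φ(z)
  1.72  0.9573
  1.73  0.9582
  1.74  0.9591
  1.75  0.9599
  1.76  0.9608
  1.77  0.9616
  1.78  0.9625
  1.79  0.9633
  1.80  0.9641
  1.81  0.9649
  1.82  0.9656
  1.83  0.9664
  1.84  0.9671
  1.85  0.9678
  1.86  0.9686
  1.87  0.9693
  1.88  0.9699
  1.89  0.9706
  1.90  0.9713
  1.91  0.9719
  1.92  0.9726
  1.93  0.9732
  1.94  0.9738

T = 0.1667;  σ√T = 0.0816
d₁ = [ln(400/350) + (0.071 + 0.2²/2)·0.1667] / 0.0816 = [0.1335 + 0.0152] / 0.0816 = 1.8212 which rounds to 1.82
N(d₁) = N(1.82) = 0.9656
Δ_put = N(d₁) − 1 = 0.9656 − 1 = -0.0344

-0.0344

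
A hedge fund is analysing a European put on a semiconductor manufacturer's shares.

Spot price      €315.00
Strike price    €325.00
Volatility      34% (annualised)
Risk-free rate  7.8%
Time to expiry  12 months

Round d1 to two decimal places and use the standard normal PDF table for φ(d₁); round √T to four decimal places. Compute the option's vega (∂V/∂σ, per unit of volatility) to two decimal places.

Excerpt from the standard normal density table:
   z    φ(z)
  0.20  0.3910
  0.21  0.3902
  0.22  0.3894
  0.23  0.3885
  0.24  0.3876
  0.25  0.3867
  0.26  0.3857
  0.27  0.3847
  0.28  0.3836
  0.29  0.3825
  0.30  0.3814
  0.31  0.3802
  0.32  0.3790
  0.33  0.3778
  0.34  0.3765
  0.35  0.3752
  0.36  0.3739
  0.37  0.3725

T = 1;  σ√T = 0.3400
ln(S/K) + (r + σ²/2)T = ln(315/325) + (0.078 + 0.34²/2)·1 = -0.0313 + 0.1358 = 0.1045
d₁ = 0.1045 / 0.3400 = 0.3075 ⇒ 0.31
√T = √1 = 1.0000
φ(d₁) = φ(0.31) = 0.3802
vega = S·φ(d₁)·√T = 315·0.3802·1.0000 = 119.7630

119.76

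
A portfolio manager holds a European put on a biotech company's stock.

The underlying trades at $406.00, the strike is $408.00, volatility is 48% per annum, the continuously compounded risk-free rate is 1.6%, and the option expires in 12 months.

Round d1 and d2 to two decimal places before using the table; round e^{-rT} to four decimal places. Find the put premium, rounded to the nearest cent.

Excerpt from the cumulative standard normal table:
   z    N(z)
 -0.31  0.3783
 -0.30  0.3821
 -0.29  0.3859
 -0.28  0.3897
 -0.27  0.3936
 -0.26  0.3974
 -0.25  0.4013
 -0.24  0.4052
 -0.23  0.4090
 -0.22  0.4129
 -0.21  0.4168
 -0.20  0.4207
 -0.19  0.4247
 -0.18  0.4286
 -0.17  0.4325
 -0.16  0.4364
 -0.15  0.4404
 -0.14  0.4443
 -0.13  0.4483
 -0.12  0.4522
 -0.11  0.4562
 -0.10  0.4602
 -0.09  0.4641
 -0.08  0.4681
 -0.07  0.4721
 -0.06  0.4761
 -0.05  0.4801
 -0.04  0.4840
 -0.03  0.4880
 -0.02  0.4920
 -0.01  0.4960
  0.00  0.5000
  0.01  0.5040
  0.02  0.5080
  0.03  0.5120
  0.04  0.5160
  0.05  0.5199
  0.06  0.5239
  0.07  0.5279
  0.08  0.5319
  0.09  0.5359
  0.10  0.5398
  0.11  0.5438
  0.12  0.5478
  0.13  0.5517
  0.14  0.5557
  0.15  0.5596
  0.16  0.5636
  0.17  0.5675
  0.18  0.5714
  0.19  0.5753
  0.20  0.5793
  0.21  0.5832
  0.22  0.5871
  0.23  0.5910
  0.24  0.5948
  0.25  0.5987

$74.38

T = 1;  σ√T = 0.4800
ln(S/K) + (r + σ²/2)T = ln(406/408) + (0.016 + 0.48²/2)·1 = -0.0049 + 0.1312 = 0.1263
d₁ = 0.1263 / 0.4800 = 0.2631 ≈ 0.26
d₂ = d₁ − σ√T = 0.2631 − 0.4800 = -0.2169 ≈ -0.22
exp(−rT) = exp(−0.016·1) = 0.9841
P = 408·0.9841·N(0.22) − 406·N(-0.26) = 408·0.9841·0.5871 − 406·0.3974 = 235.7282 − 161.3444 = 74.3838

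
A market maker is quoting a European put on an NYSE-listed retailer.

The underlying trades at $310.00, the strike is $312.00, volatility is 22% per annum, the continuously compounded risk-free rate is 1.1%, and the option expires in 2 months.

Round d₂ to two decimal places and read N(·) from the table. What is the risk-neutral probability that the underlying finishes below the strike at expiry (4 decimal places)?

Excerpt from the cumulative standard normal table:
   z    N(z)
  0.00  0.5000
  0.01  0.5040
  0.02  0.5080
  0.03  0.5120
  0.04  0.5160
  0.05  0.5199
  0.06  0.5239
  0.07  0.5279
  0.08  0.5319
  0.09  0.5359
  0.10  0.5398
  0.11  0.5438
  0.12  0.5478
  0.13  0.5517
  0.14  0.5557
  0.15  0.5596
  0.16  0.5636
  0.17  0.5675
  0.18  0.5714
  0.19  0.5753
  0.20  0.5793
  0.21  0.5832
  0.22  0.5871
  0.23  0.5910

σ√T = 0.22·√0.1667 = 0.0898
d₁ = [ln(310/312) + (0.011 + 0.22²/2)·0.1667] / 0.0898 = [-0.0064 + 0.0059] / 0.0898 = -0.0063 ≈ -0.01
d₂ = d₁ − σ√T = -0.0063 − 0.0898 = -0.0961 ≈ -0.10
Pr(exercise) under Q = N(−d₂) = N(0.10) = 0.5398

0.5398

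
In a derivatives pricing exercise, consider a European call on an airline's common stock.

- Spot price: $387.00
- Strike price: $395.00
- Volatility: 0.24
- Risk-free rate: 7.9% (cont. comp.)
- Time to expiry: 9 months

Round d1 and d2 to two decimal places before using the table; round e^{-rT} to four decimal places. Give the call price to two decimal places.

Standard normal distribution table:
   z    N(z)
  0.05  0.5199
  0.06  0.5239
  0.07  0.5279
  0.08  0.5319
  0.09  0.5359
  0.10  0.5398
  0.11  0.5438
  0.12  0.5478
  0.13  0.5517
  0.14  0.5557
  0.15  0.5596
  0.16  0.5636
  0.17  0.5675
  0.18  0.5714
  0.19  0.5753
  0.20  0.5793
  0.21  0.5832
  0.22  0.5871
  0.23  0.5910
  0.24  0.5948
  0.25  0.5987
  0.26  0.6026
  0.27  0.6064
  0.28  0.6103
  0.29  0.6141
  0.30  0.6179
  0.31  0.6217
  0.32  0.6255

$39.64

T = 0.75;  σ√T = 0.2078
ln(S/K) + (r + σ²/2)T = ln(387/395) + (0.079 + 0.24²/2)·0.75 = -0.0205 + 0.0809 = 0.0604
d₁ = 0.0604 / 0.2078 = 0.2905 → 0.29
d₂ = d₁ − σ√T = 0.2905 − 0.2078 = 0.0827 → 0.08
e^(−rT) = e^(−0.079·0.75) = 0.9425
N(d₁) = N(0.29) = 0.6141;  N(d₂) = N(0.08) = 0.5319
C = 387·0.6141 − 395·0.9425·0.5319 = 237.6567 − 198.0197 = 39.6370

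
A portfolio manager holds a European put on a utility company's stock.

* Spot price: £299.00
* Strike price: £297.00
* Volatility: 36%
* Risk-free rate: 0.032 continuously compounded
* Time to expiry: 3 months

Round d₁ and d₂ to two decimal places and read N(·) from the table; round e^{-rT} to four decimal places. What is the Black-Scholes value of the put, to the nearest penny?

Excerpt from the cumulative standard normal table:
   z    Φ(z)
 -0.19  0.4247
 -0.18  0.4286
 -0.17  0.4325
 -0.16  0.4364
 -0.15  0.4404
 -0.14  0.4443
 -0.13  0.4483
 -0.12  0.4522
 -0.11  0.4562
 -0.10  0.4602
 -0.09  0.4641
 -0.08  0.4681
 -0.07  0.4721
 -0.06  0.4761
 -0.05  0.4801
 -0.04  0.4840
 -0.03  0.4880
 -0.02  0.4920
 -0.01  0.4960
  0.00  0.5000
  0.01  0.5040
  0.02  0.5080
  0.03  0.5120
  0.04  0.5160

£19.17

σ√T = 0.36·√0.25 = 0.1800
d₁ = [ln(299/297) + (0.032 + ½·0.36²)·0.25] / (σ√T) = (0.0067 + 0.0242) / 0.1800 = 0.1717 which rounds to 0.17
d₂ = 0.1717 − 0.1800 = -0.0083 which rounds to -0.01
exp(−rT) = exp(−0.032·0.25) = 0.9920
N(−d₂) = N(0.01) = 0.5040;  N(−d₁) = N(-0.17) = 0.4325
P = 297·0.9920·0.5040 − 299·0.4325 = 148.4905 − 129.3175 = 19.1730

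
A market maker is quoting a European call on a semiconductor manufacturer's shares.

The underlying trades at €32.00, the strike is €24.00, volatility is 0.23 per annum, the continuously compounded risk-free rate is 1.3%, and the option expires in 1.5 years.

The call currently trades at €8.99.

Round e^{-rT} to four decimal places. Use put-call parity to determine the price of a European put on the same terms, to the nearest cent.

e^(−rT) = e^(−0.013·1.5) = 0.9807
Put-call parity: C − P = S − K·e^(−rT) = 32 − 24·0.9807 = 32 − 23.5368 = 8.4632
P = C − (C − P) = 8.99 − (8.4632) = 0.5268

€0.53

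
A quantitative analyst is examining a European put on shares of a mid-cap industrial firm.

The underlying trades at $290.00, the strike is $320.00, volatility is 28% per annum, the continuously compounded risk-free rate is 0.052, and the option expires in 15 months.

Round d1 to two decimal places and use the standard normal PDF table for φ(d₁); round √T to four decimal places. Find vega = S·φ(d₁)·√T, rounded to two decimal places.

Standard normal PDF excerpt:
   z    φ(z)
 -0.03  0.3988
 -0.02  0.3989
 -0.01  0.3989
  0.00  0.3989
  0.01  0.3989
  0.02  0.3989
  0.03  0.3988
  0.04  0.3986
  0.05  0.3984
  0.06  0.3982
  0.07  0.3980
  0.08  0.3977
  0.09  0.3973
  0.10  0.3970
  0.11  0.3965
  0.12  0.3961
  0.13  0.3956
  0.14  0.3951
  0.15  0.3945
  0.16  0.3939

σ√T = 0.28·√1.25 = 0.3130
d₁ = [ln(290/320) + (0.052 + 0.28²/2)·1.25] / 0.3130 = [-0.0984 + 0.1140] / 0.3130 = 0.0497 → 0.05
√T = √1.25 = 1.1180
φ(d₁) = φ(0.05) = 0.3984
vega = S·φ(d₁)·√T = 290·0.3984·1.1180 = 129.1692
(Vega is the same for a European call and put with the same parameters.)

129.17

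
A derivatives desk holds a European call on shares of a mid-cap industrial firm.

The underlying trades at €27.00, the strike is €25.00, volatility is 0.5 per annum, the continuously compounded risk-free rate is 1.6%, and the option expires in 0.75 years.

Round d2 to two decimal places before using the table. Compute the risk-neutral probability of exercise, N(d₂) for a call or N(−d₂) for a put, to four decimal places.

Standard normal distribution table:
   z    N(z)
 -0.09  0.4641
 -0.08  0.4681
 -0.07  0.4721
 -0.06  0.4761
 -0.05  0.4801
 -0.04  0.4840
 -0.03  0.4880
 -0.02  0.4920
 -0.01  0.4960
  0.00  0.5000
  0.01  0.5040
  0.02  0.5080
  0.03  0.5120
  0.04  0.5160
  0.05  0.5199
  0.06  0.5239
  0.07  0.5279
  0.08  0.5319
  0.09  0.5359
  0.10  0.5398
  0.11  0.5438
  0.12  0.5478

T = 0.75;  σ√T = 0.4330
ln(S/K) + (r + σ²/2)T = ln(27/25) + (0.016 + 0.5²/2)·0.75 = 0.0770 + 0.1058 = 0.1827
d₁ = 0.1827 / 0.4330 = 0.4220 which rounds to 0.42
d₂ = d₁ − σ√T = 0.4220 − 0.4330 = -0.0111 which rounds to -0.01
Pr(exercise) under Q = N(d₂) = 0.4960

0.4960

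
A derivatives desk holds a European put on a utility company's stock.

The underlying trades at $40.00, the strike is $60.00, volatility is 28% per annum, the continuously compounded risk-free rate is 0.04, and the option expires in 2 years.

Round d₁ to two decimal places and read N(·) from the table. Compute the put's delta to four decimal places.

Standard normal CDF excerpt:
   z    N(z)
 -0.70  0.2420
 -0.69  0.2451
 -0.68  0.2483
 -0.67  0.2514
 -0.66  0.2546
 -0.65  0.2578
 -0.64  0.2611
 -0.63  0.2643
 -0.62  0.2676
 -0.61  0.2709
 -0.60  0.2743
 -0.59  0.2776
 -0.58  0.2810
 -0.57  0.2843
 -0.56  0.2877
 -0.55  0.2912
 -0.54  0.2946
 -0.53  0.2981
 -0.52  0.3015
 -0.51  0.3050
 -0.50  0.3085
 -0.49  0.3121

T = 2;  σ√T = 0.3960
d₁ = [ln(40/60) + (0.04 + 0.28²/2)·2] / 0.3960 = [-0.4055 + 0.1584] / 0.3960 = -0.6239 which rounds to -0.62
N(d₁) = N(-0.62) = 0.2676
Δ_put = N(d₁) − 1 = 0.2676 − 1 = -0.7324

-0.7324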